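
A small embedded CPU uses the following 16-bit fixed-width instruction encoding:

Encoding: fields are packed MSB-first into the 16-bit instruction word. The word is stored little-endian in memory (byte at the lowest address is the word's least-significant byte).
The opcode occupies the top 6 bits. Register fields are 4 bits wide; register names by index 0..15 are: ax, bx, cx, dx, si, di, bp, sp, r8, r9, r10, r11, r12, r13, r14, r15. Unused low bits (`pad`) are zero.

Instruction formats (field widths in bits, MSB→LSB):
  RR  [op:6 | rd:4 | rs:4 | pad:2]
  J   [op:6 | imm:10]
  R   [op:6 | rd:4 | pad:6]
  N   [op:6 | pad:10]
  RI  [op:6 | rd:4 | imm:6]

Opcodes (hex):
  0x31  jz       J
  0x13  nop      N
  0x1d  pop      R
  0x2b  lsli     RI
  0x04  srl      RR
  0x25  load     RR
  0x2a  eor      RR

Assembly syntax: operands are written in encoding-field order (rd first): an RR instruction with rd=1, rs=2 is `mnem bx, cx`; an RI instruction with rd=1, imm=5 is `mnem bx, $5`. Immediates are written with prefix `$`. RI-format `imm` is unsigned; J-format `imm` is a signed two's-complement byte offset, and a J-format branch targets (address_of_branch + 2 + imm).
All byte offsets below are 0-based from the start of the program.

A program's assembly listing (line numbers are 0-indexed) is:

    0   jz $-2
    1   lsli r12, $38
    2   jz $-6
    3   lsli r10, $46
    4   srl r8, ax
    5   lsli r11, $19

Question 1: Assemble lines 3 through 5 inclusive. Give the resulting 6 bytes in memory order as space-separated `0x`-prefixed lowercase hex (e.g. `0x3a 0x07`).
L3: lsli op=0x2b:6|rd=10:4|imm=46:6 ⇒ 0xaeae ⇒ little ae ae
L4: srl op=0x4:6|rd=8:4|rs=0:4|pad=0:2 ⇒ 0x1200 ⇒ little 00 12
L5: lsli op=0x2b:6|rd=11:4|imm=19:6 ⇒ 0xaed3 ⇒ little d3 ae

0xae 0xae 0x00 0x12 0xd3 0xae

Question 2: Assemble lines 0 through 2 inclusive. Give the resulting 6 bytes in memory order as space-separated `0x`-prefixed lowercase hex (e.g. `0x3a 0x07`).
0xfe 0xc7 0x26 0xaf 0xfa 0xc7

0. jz fields op=0x31:6|imm=-2:10 → word c7feh → fe c7
1. lsli fields op=0x2b:6|rd=12:4|imm=38:6 → word af26h → 26 af
2. jz fields op=0x31:6|imm=-6:10 → word c7fah → fa c7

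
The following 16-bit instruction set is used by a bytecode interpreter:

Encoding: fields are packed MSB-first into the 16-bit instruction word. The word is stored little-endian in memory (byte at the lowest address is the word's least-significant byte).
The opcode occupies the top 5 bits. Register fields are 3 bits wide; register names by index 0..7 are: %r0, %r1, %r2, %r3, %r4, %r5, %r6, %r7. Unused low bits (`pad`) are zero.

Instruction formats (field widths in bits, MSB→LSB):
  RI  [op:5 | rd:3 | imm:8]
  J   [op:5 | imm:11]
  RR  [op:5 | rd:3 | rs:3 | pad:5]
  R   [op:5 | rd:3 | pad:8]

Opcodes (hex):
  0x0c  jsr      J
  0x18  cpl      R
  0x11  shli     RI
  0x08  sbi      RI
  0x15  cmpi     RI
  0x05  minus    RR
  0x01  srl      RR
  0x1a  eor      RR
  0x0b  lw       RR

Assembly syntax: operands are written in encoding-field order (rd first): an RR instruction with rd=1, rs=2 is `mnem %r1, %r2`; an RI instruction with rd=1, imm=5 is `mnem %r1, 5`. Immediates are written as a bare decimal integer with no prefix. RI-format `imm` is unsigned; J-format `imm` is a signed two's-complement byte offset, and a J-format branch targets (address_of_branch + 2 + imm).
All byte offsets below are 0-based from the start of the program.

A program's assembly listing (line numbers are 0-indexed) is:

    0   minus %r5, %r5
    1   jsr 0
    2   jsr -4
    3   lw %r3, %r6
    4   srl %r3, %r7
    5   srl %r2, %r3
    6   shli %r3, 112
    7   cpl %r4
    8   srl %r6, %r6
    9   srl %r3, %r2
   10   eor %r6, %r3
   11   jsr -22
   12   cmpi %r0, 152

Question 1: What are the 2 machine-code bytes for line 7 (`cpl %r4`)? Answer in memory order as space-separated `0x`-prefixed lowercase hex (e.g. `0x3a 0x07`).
7. cpl fields op=0x18:5|rd=4:3|pad=0:8 → word c400h → 00 c4

0x00 0xc4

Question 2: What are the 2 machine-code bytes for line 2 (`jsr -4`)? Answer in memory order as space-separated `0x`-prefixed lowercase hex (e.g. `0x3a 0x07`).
0xfc 0x67

line 2 (jsr): pack op=0xc:5|imm=-4:11 = 0x67fc; little→ fc 67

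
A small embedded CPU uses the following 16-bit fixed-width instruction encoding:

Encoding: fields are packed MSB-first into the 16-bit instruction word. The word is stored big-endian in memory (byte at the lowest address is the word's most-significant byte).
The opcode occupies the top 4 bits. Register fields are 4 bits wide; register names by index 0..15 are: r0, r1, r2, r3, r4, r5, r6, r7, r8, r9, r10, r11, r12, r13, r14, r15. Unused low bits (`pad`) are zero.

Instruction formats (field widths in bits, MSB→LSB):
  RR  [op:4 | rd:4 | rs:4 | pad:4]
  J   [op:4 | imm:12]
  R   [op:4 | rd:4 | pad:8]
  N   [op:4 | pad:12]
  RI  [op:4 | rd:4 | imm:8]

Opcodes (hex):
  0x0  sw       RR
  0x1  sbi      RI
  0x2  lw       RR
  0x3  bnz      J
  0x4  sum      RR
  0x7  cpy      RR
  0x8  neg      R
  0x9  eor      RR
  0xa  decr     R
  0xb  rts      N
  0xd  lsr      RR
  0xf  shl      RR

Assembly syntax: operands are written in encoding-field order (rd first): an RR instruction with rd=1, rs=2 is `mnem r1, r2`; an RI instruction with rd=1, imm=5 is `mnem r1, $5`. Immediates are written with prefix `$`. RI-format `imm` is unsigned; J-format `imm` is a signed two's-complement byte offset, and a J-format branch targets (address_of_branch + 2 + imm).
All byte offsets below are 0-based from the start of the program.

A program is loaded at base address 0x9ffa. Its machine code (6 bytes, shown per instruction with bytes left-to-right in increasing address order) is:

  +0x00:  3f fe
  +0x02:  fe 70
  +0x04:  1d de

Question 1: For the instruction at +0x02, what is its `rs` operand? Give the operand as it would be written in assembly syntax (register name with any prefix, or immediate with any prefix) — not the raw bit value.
r7

@+02  big-endian(fe 70) = 0xfe70
  top 4b → 0xf → shl [RR]
  rd@[11:8]=0xe ⇒ r14
  rs@[7:4]=0x7 ⇒ r7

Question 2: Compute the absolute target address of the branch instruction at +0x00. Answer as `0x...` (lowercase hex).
@+00  big-endian(3f fe) = 0x3ffe
  opcode bits[15:12]=0x3: bnz/J
  imm@[11:0]=0xffe (s12→-2) ⇒ $-2
  target = base 0x9ffa + off 0x00 + 2 + imm -2 = 0x9ffa

0x9ffa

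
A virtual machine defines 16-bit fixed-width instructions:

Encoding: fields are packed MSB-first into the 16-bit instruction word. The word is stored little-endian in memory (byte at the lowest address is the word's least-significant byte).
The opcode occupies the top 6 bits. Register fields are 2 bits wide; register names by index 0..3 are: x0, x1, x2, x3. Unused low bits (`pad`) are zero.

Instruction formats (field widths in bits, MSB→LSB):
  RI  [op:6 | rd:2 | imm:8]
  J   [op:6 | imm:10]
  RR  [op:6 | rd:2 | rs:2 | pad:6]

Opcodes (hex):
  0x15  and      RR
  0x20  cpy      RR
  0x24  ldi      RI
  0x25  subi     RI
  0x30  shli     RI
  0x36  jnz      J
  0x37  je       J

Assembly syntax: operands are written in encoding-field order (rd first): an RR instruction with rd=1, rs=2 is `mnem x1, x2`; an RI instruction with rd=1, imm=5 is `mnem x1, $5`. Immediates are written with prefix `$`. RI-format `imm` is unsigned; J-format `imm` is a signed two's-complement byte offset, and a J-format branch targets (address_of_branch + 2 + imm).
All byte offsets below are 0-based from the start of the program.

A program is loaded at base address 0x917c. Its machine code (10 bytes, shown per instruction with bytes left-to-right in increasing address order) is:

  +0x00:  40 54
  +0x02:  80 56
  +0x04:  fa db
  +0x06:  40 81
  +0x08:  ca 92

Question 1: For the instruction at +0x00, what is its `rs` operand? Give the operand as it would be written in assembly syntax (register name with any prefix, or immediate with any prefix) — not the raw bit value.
off 0x00: read 40 54 as little → 0x5440
  op=0x5440>>10=0x15 ⇒ and (RR)
  rd: (w>>8)&0x3=0x0 → x0
  rs: (w>>6)&0x3=0x1 → x1

x1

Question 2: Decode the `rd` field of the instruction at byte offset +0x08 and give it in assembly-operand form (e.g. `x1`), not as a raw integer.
[08] ca 92 → 0x92ca
  opcode bits[15:10]=0x24: ldi/RI
  rd@[9:8]=0x2 ⇒ x2
  imm@[7:0]=0xca ⇒ $202

x2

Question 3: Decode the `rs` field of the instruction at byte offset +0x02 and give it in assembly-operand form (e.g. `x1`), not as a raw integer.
x2

@+02  little-endian(80 56) = 0x5680
  top 6b → 0x15 → and [RR]
  rd@[9:8]=0x2 ⇒ x2
  rs@[7:6]=0x2 ⇒ x2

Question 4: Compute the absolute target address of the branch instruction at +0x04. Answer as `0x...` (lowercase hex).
0x917c

off 0x04: read fa db as little → 0xdbfa
  opcode bits[15:10]=0x36: jnz/J
  [9:0] imm=1018 (s10→-6) = $-6
  target = base 0x917c + off 0x04 + 2 + imm -6 = 0x917c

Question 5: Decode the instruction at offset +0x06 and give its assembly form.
cpy x1, x1

@+06  little-endian(40 81) = 0x8140
  top 6b → 0x20 → cpy [RR]
  rd: (w>>8)&0x3=0x1 → x1
  rs: (w>>6)&0x3=0x1 → x1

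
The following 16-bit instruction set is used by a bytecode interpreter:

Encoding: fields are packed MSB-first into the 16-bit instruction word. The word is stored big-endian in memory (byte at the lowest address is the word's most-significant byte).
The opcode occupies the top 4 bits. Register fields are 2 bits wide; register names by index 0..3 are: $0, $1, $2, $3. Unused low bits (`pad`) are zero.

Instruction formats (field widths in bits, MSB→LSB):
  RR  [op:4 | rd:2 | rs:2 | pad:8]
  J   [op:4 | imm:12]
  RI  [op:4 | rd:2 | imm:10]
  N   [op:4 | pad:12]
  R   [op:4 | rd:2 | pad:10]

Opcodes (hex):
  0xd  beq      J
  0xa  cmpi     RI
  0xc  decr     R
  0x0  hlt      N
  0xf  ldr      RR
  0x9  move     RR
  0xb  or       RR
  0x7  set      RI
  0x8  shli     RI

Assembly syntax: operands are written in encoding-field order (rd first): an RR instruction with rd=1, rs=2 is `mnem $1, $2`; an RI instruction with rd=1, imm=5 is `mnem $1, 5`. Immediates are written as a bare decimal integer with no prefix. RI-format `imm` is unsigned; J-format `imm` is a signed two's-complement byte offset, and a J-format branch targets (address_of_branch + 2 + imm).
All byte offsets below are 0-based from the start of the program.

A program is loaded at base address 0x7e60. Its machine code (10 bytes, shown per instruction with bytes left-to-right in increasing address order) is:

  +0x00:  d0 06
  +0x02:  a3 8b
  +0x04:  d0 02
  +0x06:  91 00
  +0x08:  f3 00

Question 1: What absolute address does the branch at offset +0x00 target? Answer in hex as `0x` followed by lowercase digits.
0x7e68

off 0x00: read d0 06 as big → 0xd006
  top 4b → 0xd → beq [J]
  [11:0] imm=6 = 6
  target = base 0x7e60 + off 0x00 + 2 + imm 6 = 0x7e68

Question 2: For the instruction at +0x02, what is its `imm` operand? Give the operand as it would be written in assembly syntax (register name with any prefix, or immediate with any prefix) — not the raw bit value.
907

+0x02: a3 8b ⇒ word 0xa38b (big)
  top 4b → 0xa → cmpi [RI]
  rd: (w>>10)&0x3=0x0 → $0
  imm: (w>>0)&0x3ff=0x38b → 907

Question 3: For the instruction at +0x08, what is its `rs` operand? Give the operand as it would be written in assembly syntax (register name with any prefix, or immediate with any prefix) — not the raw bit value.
$3

off 0x08: read f3 00 as big → 0xf300
  top 4b → 0xf → ldr [RR]
  rd@[11:10]=0x0 ⇒ $0
  rs@[9:8]=0x3 ⇒ $3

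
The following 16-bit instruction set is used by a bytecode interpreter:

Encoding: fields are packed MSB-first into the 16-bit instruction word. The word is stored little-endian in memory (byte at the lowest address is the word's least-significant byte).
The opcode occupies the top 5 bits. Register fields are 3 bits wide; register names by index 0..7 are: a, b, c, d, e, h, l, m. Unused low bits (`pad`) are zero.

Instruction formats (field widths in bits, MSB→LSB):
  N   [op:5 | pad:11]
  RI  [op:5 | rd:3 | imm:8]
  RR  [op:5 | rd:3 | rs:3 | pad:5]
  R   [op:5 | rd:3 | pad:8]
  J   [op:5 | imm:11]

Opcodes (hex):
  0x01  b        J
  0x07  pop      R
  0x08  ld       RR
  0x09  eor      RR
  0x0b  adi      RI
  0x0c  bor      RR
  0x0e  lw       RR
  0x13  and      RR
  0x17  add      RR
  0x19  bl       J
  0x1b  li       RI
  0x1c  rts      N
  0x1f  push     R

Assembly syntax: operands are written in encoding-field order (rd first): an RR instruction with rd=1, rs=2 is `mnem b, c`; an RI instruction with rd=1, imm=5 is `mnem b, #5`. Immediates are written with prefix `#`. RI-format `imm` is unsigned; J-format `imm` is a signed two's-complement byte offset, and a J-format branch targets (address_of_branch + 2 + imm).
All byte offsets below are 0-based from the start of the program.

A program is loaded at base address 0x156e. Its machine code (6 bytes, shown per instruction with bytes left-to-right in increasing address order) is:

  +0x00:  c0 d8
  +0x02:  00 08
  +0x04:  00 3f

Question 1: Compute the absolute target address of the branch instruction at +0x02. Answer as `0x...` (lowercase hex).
0x1572

+0x02: 00 08 ⇒ word 0x0800 (little)
  opcode bits[15:11]=0x1: b/J
  [10:0] imm=0 = #0
  target = base 0x156e + off 0x02 + 2 + imm 0 = 0x1572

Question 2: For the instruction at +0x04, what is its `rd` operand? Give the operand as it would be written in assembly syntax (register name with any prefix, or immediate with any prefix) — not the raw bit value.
off 0x04: read 00 3f as little → 0x3f00
  top 5b → 0x7 → pop [R]
  [10:8] rd=7 = m

m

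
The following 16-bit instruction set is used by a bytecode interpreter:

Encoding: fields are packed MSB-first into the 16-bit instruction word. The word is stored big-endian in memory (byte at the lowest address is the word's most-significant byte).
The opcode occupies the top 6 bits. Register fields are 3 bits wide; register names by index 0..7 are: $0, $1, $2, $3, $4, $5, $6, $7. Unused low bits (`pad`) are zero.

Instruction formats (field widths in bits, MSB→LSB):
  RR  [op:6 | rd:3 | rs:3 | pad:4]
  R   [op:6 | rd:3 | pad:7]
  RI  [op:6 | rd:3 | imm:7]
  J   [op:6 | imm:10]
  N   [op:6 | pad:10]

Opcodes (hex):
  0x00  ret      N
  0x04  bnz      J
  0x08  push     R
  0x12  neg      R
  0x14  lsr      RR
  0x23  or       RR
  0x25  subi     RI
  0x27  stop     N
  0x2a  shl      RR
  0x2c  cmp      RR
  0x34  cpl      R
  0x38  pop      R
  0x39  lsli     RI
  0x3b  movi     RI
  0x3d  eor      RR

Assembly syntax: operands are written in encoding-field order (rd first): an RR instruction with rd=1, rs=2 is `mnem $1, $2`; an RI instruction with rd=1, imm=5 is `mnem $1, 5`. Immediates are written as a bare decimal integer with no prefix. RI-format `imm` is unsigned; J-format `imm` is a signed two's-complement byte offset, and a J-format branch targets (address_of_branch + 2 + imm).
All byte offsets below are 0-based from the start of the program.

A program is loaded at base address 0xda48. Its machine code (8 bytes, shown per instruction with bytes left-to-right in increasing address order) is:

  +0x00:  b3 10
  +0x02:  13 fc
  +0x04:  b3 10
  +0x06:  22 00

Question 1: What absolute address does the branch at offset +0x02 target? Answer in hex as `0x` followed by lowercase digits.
[02] 13 fc → 0x13fc
  top 6b → 0x4 → bnz [J]
  imm@[9:0]=0x3fc (s10→-4) ⇒ -4
  target = base 0xda48 + off 0x02 + 2 + imm -4 = 0xda48

0xda48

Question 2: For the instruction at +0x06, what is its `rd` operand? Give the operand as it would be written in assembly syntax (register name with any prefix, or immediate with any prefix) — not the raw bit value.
$4

off 0x06: read 22 00 as big → 0x2200
  top 6b → 0x8 → push [R]
  [9:7] rd=4 = $4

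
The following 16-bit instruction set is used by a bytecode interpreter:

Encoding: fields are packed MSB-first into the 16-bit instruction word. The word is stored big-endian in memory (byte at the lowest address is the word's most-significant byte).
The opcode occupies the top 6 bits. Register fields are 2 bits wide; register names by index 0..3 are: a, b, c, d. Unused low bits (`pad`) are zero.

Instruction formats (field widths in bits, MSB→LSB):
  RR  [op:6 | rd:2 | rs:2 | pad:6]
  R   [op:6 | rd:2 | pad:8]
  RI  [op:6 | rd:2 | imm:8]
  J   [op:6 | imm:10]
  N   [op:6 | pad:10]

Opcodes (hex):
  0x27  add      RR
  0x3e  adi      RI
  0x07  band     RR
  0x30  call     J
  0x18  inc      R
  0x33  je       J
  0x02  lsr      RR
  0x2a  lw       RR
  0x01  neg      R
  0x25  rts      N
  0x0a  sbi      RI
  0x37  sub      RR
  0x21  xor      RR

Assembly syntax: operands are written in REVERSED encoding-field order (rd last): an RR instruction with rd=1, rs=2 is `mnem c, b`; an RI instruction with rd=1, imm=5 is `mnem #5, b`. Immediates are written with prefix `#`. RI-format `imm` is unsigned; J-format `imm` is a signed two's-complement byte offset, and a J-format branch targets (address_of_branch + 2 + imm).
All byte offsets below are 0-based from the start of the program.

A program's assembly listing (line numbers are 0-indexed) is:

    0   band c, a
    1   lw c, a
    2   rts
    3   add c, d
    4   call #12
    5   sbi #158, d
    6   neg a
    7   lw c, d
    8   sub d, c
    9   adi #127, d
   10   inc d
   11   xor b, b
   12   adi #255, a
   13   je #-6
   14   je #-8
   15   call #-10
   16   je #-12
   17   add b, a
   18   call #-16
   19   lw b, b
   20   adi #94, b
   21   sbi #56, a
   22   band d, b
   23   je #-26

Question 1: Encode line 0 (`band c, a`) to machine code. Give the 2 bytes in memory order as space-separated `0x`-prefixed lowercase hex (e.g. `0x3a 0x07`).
0x1c 0x80

0. band fields op=0x7:6|rd=0:2|rs=2:2|pad=0:6 → word 1c80h → 1c 80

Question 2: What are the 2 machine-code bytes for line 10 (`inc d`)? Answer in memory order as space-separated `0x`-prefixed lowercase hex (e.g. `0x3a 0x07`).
10. inc fields op=0x18:6|rd=3:2|pad=0:8 → word 6300h → 63 00

0x63 0x00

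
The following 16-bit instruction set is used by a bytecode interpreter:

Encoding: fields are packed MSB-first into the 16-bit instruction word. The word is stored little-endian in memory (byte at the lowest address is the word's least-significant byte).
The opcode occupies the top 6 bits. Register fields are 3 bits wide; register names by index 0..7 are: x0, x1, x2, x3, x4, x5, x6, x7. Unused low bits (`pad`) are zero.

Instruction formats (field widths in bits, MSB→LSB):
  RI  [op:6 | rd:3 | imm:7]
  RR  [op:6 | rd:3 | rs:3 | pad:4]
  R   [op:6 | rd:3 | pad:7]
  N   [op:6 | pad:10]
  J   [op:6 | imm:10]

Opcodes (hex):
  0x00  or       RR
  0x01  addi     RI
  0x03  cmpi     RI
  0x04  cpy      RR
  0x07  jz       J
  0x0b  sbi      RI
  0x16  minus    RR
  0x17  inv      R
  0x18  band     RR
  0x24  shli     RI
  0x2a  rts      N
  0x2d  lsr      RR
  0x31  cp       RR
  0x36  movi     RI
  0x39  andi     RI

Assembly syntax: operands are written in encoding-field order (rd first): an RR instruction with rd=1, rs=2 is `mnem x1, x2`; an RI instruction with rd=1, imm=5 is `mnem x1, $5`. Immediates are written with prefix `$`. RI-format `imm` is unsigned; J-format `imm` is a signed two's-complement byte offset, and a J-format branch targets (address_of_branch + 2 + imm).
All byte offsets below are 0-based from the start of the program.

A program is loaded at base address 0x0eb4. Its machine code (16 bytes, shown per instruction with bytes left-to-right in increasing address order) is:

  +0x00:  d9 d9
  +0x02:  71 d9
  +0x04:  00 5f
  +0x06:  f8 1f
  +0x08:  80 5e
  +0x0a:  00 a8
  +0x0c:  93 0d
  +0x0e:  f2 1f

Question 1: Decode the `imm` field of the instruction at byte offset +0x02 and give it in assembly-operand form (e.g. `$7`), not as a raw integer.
$113

+0x02: 71 d9 ⇒ word 0xd971 (little)
  opcode bits[15:10]=0x36: movi/RI
  rd@[9:7]=0x2 ⇒ x2
  imm@[6:0]=0x71 ⇒ $113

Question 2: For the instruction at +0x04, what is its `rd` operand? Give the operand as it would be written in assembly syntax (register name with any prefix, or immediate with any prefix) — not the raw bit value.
x6

@+04  little-endian(00 5f) = 0x5f00
  opcode bits[15:10]=0x17: inv/R
  rd: (w>>7)&0x7=0x6 → x6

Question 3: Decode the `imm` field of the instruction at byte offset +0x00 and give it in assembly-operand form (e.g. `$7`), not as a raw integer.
+0x00: d9 d9 ⇒ word 0xd9d9 (little)
  opcode bits[15:10]=0x36: movi/RI
  [9:7] rd=3 = x3
  [6:0] imm=89 = $89

$89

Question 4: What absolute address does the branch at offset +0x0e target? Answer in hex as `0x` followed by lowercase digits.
+0x0e: f2 1f ⇒ word 0x1ff2 (little)
  top 6b → 0x7 → jz [J]
  imm: (w>>0)&0x3ff=0x3f2 (s10→-14) → $-14
  target = base 0x0eb4 + off 0x0e + 2 + imm -14 = 0x0eb6

0x0eb6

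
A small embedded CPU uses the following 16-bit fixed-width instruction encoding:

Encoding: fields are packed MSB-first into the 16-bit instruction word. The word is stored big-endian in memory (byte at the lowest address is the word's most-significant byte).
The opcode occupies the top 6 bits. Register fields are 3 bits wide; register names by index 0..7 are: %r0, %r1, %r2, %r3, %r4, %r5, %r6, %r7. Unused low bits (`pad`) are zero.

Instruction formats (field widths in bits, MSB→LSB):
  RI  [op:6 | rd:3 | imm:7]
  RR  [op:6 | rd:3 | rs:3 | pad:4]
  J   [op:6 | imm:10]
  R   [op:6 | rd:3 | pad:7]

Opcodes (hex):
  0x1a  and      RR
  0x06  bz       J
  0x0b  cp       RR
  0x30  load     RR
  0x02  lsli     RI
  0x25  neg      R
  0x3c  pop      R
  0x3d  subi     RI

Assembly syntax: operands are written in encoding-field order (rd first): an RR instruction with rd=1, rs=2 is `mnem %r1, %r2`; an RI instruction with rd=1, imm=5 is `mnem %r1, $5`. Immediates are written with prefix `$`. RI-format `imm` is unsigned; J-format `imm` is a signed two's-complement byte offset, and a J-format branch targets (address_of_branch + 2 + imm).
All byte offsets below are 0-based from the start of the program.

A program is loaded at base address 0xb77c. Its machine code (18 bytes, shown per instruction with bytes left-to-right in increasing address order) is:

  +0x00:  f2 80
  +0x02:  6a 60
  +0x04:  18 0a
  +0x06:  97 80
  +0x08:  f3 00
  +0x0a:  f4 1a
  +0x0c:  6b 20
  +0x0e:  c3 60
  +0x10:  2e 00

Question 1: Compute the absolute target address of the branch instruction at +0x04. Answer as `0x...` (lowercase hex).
off 0x04: read 18 0a as big → 0x180a
  top 6b → 0x6 → bz [J]
  [9:0] imm=10 = $10
  target = base 0xb77c + off 0x04 + 2 + imm 10 = 0xb78c

0xb78c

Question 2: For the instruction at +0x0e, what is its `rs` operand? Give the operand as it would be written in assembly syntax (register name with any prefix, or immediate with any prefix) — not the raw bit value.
%r6

off 0x0e: read c3 60 as big → 0xc360
  top 6b → 0x30 → load [RR]
  [9:7] rd=6 = %r6
  [6:4] rs=6 = %r6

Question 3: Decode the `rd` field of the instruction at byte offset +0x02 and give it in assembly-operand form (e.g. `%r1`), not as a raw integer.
off 0x02: read 6a 60 as big → 0x6a60
  opcode bits[15:10]=0x1a: and/RR
  rd@[9:7]=0x4 ⇒ %r4
  rs@[6:4]=0x6 ⇒ %r6

%r4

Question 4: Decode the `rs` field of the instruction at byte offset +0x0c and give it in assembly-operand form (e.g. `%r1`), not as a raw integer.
off 0x0c: read 6b 20 as big → 0x6b20
  op=0x6b20>>10=0x1a ⇒ and (RR)
  rd@[9:7]=0x6 ⇒ %r6
  rs@[6:4]=0x2 ⇒ %r2

%r2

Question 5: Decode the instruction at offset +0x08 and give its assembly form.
+0x08: f3 00 ⇒ word 0xf300 (big)
  op=0xf300>>10=0x3c ⇒ pop (R)
  rd: (w>>7)&0x7=0x6 → %r6

pop %r6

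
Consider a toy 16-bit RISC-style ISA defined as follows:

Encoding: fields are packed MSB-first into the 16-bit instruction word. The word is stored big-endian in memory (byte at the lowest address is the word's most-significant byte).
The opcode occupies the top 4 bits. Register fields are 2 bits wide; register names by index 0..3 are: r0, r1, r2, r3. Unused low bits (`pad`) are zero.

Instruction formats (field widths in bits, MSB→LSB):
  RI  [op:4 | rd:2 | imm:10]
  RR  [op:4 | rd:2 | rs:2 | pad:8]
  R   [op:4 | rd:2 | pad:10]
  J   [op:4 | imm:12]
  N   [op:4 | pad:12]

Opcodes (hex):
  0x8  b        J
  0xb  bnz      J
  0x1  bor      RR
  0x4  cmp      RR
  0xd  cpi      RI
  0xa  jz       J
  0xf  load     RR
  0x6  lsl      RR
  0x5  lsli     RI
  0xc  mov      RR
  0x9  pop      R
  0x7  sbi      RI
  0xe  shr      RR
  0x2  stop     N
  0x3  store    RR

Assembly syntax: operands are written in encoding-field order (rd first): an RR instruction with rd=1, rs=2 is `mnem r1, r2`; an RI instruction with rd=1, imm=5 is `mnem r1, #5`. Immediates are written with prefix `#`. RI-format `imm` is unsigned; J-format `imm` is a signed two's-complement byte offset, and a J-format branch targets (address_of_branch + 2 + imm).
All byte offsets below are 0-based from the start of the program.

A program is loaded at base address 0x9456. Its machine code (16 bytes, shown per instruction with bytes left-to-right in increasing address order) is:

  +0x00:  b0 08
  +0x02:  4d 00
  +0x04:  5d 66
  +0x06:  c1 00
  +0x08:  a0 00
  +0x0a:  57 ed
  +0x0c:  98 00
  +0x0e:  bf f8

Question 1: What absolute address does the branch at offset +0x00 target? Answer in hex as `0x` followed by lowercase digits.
off 0x00: read b0 08 as big → 0xb008
  top 4b → 0xb → bnz [J]
  imm: (w>>0)&0xfff=0x8 → #8
  target = base 0x9456 + off 0x00 + 2 + imm 8 = 0x9460

0x9460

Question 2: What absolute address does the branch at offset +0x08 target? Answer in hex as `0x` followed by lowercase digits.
@+08  big-endian(a0 00) = 0xa000
  top 4b → 0xa → jz [J]
  imm: (w>>0)&0xfff=0x0 → #0
  target = base 0x9456 + off 0x08 + 2 + imm 0 = 0x9460

0x9460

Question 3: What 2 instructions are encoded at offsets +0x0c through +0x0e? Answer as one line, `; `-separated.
pop r2; bnz #-8

+0x0c: 98 00 ⇒ word 0x9800 (big)
  opcode bits[15:12]=0x9: pop/R
  rd: (w>>10)&0x3=0x2 → r2
+0x0e: bf f8 ⇒ word 0xbff8 (big)
  opcode bits[15:12]=0xb: bnz/J
  imm: (w>>0)&0xfff=0xff8 (s12→-8) → #-8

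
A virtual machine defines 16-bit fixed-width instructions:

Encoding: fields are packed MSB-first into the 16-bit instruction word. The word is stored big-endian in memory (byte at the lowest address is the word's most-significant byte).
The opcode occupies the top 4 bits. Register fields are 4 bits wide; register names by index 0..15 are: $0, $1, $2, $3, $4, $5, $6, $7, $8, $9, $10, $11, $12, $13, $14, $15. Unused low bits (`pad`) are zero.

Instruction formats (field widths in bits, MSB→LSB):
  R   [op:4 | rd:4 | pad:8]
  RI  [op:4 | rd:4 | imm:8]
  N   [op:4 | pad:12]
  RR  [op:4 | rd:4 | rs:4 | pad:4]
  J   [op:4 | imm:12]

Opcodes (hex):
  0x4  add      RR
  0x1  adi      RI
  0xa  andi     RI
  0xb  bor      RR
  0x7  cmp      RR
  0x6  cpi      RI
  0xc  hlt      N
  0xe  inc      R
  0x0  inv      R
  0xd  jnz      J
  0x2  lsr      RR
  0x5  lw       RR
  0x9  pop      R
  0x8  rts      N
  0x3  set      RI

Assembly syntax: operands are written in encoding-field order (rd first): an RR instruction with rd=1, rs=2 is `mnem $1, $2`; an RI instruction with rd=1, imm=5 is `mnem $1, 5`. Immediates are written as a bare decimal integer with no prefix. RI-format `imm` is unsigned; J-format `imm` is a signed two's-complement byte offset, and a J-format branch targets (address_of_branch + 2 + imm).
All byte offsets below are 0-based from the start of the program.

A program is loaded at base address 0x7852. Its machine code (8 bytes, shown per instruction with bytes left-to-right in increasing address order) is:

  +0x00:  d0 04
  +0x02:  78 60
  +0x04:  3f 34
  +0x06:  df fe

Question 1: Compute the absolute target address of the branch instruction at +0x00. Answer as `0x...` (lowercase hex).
@+00  big-endian(d0 04) = 0xd004
  opcode bits[15:12]=0xd: jnz/J
  [11:0] imm=4 = 4
  target = base 0x7852 + off 0x00 + 2 + imm 4 = 0x7858

0x7858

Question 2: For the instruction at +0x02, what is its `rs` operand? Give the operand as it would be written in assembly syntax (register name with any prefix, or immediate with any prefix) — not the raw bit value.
$6

off 0x02: read 78 60 as big → 0x7860
  top 4b → 0x7 → cmp [RR]
  rd: (w>>8)&0xf=0x8 → $8
  rs: (w>>4)&0xf=0x6 → $6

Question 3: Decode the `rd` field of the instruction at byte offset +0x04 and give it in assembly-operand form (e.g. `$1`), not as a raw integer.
$15

[04] 3f 34 → 0x3f34
  opcode bits[15:12]=0x3: set/RI
  rd@[11:8]=0xf ⇒ $15
  imm@[7:0]=0x34 ⇒ 52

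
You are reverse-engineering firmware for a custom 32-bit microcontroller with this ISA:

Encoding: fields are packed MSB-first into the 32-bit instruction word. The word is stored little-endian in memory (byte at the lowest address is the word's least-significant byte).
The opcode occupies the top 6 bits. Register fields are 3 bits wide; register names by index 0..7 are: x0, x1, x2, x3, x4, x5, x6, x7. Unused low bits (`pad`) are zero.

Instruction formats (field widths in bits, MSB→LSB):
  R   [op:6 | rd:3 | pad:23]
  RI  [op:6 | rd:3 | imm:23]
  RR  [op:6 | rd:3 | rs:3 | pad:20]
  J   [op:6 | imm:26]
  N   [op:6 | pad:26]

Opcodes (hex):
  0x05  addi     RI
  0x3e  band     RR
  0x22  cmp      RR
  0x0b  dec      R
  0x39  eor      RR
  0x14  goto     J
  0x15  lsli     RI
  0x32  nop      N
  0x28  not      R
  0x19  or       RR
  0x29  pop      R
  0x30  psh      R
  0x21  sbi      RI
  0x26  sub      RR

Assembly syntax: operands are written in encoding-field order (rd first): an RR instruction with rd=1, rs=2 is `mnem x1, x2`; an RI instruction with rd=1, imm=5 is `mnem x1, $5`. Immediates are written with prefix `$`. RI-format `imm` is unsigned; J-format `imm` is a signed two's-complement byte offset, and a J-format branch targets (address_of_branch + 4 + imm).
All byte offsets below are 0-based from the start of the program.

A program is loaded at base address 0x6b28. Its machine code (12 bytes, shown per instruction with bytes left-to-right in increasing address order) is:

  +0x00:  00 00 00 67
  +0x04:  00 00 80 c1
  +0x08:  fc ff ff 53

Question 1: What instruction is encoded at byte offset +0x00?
+0x00: 00 00 00 67 ⇒ word 0x67000000 (little)
  op=0x67000000>>26=0x19 ⇒ or (RR)
  rd: (w>>23)&0x7=0x6 → x6
  rs: (w>>20)&0x7=0x0 → x0

or x6, x0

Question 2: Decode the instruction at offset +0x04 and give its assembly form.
+0x04: 00 00 80 c1 ⇒ word 0xc1800000 (little)
  op=0xc1800000>>26=0x30 ⇒ psh (R)
  [25:23] rd=3 = x3

psh x3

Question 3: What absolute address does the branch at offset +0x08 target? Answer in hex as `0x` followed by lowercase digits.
[08] fc ff ff 53 → 0x53fffffc
  opcode bits[31:26]=0x14: goto/J
  imm@[25:0]=0x3fffffc (s26→-4) ⇒ $-4
  target = base 0x6b28 + off 0x08 + 4 + imm -4 = 0x6b30

0x6b30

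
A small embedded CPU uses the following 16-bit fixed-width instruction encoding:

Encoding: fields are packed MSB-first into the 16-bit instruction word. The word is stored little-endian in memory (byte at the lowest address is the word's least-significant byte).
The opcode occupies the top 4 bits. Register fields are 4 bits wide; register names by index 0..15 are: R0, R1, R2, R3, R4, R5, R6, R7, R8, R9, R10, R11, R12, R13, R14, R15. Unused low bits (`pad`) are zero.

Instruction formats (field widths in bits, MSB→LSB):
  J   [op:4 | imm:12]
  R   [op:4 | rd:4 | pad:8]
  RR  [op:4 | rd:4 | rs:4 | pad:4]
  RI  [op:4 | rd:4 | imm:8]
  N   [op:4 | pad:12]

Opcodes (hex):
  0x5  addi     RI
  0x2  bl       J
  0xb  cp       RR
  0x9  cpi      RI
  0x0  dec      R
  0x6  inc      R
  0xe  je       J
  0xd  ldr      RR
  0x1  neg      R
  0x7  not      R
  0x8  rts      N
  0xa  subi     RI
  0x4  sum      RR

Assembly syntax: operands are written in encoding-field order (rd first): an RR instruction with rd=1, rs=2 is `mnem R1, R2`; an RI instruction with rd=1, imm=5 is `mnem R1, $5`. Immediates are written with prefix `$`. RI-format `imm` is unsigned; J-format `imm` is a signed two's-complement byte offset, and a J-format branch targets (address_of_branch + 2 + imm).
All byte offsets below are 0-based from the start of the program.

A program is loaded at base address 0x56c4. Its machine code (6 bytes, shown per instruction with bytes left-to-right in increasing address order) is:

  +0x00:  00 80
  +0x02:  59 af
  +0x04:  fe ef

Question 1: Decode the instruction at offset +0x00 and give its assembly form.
off 0x00: read 00 80 as little → 0x8000
  opcode bits[15:12]=0x8: rts/N

rts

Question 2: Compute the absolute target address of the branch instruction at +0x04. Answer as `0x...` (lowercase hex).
off 0x04: read fe ef as little → 0xeffe
  top 4b → 0xe → je [J]
  imm@[11:0]=0xffe (s12→-2) ⇒ $-2
  target = base 0x56c4 + off 0x04 + 2 + imm -2 = 0x56c8

0x56c8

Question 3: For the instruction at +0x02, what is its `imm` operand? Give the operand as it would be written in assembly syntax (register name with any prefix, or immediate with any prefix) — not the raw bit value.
$89

@+02  little-endian(59 af) = 0xaf59
  op=0xaf59>>12=0xa ⇒ subi (RI)
  rd@[11:8]=0xf ⇒ R15
  imm@[7:0]=0x59 ⇒ $89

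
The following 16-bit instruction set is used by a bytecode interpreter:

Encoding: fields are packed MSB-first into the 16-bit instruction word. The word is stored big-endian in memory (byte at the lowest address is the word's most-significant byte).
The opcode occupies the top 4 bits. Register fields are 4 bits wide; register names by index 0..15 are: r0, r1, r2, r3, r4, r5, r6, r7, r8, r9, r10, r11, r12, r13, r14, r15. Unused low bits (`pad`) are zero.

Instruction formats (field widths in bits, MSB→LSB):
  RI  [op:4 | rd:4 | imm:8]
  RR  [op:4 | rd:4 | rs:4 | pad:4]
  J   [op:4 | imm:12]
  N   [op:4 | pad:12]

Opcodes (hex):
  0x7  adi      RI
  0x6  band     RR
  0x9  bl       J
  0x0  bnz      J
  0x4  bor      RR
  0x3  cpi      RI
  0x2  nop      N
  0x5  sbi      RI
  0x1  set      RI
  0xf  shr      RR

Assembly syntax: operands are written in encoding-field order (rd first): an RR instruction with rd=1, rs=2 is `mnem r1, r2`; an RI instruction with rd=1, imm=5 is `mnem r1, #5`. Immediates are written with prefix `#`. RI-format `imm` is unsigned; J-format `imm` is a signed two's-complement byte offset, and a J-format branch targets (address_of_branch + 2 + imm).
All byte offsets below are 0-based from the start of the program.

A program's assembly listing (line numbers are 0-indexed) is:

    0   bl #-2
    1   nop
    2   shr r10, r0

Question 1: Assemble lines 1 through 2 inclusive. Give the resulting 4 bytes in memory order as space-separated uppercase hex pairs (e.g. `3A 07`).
1. nop fields op=0x2:4|pad=0:12 → word 2000h → 20 00
2. shr fields op=0xf:4|rd=10:4|rs=0:4|pad=0:4 → word fa00h → fa 00

20 00 FA 00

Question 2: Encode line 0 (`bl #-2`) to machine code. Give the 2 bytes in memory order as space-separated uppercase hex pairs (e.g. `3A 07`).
L0: bl op=0x9:4|imm=-2:12 ⇒ 0x9ffe ⇒ big 9f fe

9F FE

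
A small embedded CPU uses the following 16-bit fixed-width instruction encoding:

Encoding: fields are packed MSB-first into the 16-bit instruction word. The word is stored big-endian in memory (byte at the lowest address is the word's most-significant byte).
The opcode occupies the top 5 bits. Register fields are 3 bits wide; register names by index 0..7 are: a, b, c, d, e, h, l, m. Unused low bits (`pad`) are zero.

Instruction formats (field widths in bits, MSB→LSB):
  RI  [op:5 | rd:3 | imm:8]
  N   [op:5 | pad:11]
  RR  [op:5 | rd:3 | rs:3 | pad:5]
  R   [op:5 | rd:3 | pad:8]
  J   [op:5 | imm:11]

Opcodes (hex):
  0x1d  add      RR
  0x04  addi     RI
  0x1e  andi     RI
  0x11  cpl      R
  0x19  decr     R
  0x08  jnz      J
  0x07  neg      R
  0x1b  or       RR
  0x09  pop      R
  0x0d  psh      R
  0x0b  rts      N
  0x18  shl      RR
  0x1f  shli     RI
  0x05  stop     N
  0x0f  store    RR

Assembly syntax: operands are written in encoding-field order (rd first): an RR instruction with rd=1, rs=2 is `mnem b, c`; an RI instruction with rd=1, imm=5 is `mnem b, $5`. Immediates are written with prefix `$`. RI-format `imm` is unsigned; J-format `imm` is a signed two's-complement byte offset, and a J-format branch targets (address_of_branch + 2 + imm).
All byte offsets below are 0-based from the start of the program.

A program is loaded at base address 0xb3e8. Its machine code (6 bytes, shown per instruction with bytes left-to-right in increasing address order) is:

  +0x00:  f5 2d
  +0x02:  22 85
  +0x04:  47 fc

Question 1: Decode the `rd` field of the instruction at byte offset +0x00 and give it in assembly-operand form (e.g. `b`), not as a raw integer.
h

+0x00: f5 2d ⇒ word 0xf52d (big)
  opcode bits[15:11]=0x1e: andi/RI
  rd: (w>>8)&0x7=0x5 → h
  imm: (w>>0)&0xff=0x2d → $45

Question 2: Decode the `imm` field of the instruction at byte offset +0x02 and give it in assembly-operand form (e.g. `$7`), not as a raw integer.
+0x02: 22 85 ⇒ word 0x2285 (big)
  top 5b → 0x4 → addi [RI]
  [10:8] rd=2 = c
  [7:0] imm=133 = $133

$133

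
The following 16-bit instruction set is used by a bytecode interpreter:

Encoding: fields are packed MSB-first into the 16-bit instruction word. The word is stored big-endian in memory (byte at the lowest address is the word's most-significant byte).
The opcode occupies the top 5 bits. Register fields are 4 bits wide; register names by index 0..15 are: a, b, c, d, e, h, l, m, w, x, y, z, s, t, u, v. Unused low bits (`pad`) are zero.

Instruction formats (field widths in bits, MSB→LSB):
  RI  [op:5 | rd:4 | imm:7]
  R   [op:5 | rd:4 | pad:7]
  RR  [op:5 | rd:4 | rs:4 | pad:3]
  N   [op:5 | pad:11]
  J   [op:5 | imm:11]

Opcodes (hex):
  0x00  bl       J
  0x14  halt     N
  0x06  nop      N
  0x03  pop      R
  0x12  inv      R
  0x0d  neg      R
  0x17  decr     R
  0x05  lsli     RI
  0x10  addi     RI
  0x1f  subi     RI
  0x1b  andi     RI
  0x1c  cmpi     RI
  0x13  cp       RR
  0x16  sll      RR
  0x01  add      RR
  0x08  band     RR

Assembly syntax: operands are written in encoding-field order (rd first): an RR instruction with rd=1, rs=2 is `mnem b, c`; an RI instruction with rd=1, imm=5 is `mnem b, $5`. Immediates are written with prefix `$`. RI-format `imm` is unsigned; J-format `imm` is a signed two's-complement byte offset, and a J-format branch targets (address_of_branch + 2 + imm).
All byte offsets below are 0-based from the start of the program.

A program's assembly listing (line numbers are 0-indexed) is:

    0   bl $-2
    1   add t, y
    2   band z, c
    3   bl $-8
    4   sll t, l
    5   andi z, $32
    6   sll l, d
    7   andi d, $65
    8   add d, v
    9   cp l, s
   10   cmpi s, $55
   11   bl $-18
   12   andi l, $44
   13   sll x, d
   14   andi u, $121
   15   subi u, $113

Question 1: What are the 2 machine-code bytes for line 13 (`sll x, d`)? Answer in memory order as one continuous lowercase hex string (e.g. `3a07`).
b498

L13: sll op=0x16:5|rd=9:4|rs=3:4|pad=0:3 ⇒ 0xb498 ⇒ big b4 98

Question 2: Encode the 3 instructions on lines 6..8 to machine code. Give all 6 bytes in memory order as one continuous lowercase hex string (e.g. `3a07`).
line 6 (sll): pack op=0x16:5|rd=6:4|rs=3:4|pad=0:3 = 0xb318; big→ b3 18
line 7 (andi): pack op=0x1b:5|rd=3:4|imm=65:7 = 0xd9c1; big→ d9 c1
line 8 (add): pack op=0x1:5|rd=3:4|rs=15:4|pad=0:3 = 0x09f8; big→ 09 f8

b318d9c109f8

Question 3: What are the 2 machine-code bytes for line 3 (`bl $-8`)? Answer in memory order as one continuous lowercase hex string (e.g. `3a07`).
07f8

line 3 (bl): pack op=0x0:5|imm=-8:11 = 0x07f8; big→ 07 f8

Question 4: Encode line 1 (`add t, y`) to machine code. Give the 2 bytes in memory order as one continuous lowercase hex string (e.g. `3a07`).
0ed0

L1: add op=0x1:5|rd=13:4|rs=10:4|pad=0:3 ⇒ 0x0ed0 ⇒ big 0e d0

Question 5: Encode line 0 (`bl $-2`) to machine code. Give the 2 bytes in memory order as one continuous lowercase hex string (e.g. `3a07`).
07fe

L0: bl op=0x0:5|imm=-2:11 ⇒ 0x07fe ⇒ big 07 fe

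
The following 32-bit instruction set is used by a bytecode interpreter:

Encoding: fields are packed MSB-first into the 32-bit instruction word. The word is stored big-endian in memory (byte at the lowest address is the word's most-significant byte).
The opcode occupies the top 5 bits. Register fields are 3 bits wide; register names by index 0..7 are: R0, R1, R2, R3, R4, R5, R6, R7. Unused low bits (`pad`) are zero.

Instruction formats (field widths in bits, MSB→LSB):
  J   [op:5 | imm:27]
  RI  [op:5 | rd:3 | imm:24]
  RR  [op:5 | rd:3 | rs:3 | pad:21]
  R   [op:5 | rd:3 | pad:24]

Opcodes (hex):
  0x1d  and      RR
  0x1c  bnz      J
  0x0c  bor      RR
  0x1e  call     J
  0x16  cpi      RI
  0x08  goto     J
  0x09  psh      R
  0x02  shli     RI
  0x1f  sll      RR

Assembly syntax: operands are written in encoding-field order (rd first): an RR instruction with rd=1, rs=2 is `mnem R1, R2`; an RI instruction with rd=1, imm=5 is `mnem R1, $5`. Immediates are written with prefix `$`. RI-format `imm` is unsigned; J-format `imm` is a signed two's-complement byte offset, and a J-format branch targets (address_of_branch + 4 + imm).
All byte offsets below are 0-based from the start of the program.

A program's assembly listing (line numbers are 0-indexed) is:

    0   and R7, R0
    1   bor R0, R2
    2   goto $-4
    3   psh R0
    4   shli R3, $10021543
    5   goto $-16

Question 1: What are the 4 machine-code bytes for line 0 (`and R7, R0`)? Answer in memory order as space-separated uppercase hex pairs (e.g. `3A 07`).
0. and fields op=0x1d:5|rd=7:3|rs=0:3|pad=0:21 → word ef000000h → ef 00 00 00

EF 00 00 00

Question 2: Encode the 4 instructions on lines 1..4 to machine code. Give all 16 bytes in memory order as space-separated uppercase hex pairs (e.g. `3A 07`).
60 40 00 00 47 FF FF FC 48 00 00 00 13 98 EA A7

L1: bor op=0xc:5|rd=0:3|rs=2:3|pad=0:21 ⇒ 0x60400000 ⇒ big 60 40 00 00
L2: goto op=0x8:5|imm=-4:27 ⇒ 0x47fffffc ⇒ big 47 ff ff fc
L3: psh op=0x9:5|rd=0:3|pad=0:24 ⇒ 0x48000000 ⇒ big 48 00 00 00
L4: shli op=0x2:5|rd=3:3|imm=10021543:24 ⇒ 0x1398eaa7 ⇒ big 13 98 ea a7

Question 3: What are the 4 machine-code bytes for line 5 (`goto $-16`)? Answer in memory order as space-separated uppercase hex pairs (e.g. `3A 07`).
47 FF FF F0

5. goto fields op=0x8:5|imm=-16:27 → word 47fffff0h → 47 ff ff f0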